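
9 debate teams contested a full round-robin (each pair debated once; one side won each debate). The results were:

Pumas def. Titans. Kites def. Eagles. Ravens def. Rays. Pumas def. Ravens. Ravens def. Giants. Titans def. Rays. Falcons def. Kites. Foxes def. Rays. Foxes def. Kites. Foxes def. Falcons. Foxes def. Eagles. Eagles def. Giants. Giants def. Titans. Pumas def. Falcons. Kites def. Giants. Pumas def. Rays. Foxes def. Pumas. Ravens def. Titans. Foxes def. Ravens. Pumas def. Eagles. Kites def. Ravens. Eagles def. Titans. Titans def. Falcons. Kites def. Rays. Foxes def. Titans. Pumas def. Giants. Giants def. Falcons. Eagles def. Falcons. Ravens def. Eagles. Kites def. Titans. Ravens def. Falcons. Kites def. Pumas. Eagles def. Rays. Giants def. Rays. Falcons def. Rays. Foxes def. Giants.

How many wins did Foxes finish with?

8

Foxes' results: beat Ravens, Giants, Falcons, Pumas, Kites, Titans, Eagles, Rays; lost to no one.
That is 8 wins.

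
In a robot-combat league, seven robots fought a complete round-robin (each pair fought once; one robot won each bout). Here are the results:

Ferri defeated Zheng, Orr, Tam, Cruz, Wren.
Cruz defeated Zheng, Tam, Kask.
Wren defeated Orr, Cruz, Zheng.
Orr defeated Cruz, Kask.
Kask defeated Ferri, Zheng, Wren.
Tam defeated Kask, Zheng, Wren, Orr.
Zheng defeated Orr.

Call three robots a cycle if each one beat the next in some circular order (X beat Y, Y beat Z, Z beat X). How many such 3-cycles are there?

9

Win totals: Orr 2, Kask 3, Cruz 3, Tam 4, Ferri 5, Zheng 1, Wren 3.
A robot with w wins dominates both others in C(w,2) triples; summing gives 1 + 3 + 3 + 6 + 10 + 0 + 3 = 26 transitive triples.
Total triples C(7,3) = 35, so cyclic triples = 35 − 26 = 9.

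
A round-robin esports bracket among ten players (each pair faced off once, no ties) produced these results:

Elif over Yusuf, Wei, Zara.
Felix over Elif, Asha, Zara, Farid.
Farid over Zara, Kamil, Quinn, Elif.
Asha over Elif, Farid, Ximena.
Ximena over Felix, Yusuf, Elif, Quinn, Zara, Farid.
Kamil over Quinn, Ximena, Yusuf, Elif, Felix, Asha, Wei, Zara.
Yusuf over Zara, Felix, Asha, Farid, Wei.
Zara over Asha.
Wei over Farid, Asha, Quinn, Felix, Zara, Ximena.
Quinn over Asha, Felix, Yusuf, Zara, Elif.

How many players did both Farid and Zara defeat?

Farid beat: Kamil, Elif, Quinn, Zara.
Zara beat: Asha.
No one was beaten by both.

0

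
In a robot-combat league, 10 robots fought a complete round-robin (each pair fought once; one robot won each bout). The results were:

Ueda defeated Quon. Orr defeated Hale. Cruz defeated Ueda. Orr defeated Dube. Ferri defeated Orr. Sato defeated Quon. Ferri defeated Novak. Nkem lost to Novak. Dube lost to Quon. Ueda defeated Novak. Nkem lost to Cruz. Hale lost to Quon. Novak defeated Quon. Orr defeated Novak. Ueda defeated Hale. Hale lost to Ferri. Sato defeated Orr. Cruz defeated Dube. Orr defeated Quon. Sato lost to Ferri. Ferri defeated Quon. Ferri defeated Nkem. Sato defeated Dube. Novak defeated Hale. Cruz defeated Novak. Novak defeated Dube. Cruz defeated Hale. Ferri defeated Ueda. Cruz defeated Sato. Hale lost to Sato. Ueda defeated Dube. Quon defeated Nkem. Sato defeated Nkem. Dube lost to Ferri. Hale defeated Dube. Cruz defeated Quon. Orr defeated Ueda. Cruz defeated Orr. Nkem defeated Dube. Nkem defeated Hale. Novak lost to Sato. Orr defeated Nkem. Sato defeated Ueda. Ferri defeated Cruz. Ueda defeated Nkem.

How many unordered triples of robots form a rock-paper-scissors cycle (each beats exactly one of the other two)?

Win totals: Quon 3, Orr 6, Novak 4, Hale 1, Ferri 9, Dube 0, Ueda 5, Nkem 2, Sato 7, Cruz 8.
A robot with w wins dominates both others in C(w,2) triples; summing gives 3 + 15 + 6 + 0 + 36 + 0 + 10 + 1 + 21 + 28 = 120 transitive triples.
Total triples C(10,3) = 120, so cyclic triples = 120 − 120 = 0.

0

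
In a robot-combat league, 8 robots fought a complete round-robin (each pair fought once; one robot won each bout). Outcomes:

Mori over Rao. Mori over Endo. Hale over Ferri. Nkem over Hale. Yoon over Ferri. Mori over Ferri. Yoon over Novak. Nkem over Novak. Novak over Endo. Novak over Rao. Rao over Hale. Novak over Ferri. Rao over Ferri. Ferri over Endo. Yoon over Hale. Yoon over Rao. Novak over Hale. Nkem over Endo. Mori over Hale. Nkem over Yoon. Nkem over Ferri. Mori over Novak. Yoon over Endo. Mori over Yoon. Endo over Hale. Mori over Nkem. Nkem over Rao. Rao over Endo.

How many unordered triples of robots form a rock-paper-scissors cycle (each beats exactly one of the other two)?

Win totals: Yoon 5, Hale 1, Endo 1, Novak 4, Ferri 1, Mori 7, Nkem 6, Rao 3.
A robot with w wins dominates both others in C(w,2) triples; summing gives 10 + 0 + 0 + 6 + 0 + 21 + 15 + 3 = 55 transitive triples.
Total triples C(8,3) = 56, so cyclic triples = 56 − 55 = 1.

1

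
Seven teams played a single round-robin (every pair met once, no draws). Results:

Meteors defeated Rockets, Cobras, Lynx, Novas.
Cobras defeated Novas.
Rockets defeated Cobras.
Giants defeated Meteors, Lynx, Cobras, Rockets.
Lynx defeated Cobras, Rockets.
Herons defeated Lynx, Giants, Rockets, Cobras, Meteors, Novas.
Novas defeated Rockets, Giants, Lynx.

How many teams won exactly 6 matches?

1

Win totals: Meteors 4, Giants 4, Novas 3, Herons 6, Rockets 1, Cobras 1, Lynx 2.
Exactly 6: Herons — 1 team.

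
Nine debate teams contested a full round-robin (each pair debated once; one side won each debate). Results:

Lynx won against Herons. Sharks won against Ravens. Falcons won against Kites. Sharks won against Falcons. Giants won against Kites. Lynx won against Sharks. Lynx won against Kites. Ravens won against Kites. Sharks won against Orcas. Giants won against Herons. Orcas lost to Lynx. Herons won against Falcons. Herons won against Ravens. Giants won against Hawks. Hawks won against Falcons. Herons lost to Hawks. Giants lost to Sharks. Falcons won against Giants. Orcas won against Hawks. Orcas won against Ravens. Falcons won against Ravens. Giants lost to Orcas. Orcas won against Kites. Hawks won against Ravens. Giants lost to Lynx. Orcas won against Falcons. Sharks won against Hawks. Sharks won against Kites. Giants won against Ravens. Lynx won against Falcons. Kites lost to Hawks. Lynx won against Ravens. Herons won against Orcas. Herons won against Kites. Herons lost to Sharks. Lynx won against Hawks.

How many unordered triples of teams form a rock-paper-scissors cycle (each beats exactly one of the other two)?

4

Win totals: Hawks 4, Ravens 1, Giants 4, Orcas 5, Sharks 7, Lynx 8, Kites 0, Herons 4, Falcons 3.
A team with w wins dominates both others in C(w,2) triples; summing gives 6 + 0 + 6 + 10 + 21 + 28 + 0 + 6 + 3 = 80 transitive triples.
Total triples C(9,3) = 84, so cyclic triples = 84 − 80 = 4.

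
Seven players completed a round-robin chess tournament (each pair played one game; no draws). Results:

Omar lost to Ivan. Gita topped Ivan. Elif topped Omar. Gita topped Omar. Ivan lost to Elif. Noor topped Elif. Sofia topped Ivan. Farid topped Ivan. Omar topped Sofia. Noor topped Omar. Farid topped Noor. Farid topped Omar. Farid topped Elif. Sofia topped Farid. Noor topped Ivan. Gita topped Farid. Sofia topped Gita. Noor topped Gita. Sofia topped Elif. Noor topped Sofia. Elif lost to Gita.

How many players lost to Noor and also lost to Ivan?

Noor beat: Gita, Sofia, Ivan, Omar, Elif.
Ivan beat: Omar.
Both beat: Omar — 1.

1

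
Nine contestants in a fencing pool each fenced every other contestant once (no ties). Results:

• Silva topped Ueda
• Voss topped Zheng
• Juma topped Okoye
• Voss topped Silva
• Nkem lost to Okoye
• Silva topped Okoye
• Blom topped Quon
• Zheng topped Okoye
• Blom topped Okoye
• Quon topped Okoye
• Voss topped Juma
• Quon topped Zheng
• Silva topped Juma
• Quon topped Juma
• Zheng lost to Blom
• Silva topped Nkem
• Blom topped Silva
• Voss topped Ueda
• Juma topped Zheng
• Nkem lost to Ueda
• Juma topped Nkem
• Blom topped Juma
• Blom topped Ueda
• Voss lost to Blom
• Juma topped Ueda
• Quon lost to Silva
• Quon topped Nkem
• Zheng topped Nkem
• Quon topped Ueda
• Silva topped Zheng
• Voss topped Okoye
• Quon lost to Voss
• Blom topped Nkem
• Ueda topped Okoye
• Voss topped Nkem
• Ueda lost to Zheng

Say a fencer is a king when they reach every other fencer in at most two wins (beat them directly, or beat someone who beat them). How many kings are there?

Zheng cannot reach Quon, Blom, Voss, Silva, Juma in two steps.
Quon cannot reach Blom, Voss, Silva in two steps.
Okoye cannot reach Zheng, Quon, Blom, Voss, Silva, Juma, Ueda in two steps.
Blom reaches everyone (king).
Voss cannot reach Blom in two steps.
Silva cannot reach Blom, Voss in two steps.
Juma cannot reach Quon, Blom, Voss, Silva in two steps.
Ueda cannot reach Zheng, Quon, Blom, Voss, Silva, Juma in two steps.
Nkem cannot reach Zheng, Quon, Okoye, Blom, Voss, Silva, Juma, Ueda in two steps.
Kings: Blom — 1.

1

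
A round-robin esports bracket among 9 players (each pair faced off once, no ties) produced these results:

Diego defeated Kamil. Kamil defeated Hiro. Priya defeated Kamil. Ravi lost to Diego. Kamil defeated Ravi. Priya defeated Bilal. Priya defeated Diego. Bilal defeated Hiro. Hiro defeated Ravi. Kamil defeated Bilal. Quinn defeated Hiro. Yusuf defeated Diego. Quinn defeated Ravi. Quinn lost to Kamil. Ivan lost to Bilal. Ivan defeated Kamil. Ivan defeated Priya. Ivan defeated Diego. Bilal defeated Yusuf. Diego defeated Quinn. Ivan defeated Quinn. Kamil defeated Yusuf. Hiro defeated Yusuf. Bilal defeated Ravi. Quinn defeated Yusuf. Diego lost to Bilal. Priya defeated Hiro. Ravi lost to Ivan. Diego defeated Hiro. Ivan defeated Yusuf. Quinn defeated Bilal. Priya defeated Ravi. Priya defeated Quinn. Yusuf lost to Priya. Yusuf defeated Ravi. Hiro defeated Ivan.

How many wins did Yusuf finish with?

Yusuf's results: beat Diego, Ravi; lost to Quinn, Kamil, Bilal, Hiro, Priya, Ivan.
That is 2 wins.

2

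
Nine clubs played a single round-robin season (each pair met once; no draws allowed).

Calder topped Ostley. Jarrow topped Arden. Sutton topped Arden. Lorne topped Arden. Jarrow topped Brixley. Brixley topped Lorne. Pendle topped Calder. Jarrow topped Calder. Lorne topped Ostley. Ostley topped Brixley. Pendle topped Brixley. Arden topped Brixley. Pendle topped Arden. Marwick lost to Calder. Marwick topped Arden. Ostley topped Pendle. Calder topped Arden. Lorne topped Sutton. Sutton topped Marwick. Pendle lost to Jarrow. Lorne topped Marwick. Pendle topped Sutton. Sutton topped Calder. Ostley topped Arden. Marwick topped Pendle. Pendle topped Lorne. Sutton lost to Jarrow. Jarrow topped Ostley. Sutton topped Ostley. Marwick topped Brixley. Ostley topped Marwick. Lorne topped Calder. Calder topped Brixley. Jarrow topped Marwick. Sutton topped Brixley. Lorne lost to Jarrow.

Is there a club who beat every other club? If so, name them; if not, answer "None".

Jarrow

Jarrow has 8 wins out of 8 opponents — a perfect record.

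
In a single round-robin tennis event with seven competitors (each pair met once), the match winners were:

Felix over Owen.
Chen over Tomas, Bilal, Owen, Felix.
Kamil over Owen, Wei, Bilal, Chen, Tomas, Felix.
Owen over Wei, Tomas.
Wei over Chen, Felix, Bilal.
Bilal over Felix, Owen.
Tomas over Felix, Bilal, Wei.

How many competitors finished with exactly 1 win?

1

Win totals: Bilal 2, Wei 3, Owen 2, Kamil 6, Tomas 3, Felix 1, Chen 4.
Exactly 1: Felix — 1 competitor.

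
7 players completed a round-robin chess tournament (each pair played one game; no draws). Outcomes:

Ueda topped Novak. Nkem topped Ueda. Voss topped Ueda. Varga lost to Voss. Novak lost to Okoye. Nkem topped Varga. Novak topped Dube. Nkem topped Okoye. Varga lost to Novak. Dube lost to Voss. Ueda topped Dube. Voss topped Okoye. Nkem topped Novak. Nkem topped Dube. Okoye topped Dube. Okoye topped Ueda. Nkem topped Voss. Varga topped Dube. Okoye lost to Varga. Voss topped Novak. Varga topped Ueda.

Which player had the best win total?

Win totals: Varga 3, Dube 0, Novak 2, Voss 5, Ueda 2, Nkem 6, Okoye 3.
Nkem leads with 6 wins (next highest: 5).

Nkem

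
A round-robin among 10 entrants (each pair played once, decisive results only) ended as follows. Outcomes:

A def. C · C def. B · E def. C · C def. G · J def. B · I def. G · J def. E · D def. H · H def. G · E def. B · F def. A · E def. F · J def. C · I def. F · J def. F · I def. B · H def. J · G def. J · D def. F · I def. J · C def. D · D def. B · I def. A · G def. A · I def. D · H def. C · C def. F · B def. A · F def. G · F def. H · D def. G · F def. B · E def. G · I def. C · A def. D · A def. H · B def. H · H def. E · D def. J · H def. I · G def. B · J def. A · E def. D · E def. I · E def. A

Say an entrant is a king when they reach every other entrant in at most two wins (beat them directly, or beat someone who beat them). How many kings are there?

7

A reaches everyone (king).
B cannot reach F in two steps.
C cannot reach E, I in two steps.
D reaches everyone (king).
E reaches everyone (king).
F reaches everyone (king).
G cannot reach I in two steps.
H reaches everyone (king).
I reaches everyone (king).
J reaches everyone (king).
Kings: A, D, E, F, H, I, J — 7.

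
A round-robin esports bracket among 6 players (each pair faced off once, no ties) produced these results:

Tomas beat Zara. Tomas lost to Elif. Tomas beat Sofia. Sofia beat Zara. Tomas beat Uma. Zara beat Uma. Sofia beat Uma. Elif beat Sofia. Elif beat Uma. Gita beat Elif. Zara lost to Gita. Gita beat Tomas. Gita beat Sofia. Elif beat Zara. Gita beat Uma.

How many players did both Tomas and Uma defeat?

Tomas beat: Uma, Zara, Sofia.
Uma beat: no one.
No one was beaten by both.

0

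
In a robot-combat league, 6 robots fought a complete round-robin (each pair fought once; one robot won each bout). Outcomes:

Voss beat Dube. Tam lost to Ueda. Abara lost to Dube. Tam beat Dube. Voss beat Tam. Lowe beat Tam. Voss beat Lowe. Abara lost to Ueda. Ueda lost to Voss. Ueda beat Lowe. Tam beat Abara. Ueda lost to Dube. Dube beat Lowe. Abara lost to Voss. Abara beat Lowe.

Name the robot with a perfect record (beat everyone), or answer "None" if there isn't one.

Voss has 5 wins out of 5 opponents — a perfect record.

Voss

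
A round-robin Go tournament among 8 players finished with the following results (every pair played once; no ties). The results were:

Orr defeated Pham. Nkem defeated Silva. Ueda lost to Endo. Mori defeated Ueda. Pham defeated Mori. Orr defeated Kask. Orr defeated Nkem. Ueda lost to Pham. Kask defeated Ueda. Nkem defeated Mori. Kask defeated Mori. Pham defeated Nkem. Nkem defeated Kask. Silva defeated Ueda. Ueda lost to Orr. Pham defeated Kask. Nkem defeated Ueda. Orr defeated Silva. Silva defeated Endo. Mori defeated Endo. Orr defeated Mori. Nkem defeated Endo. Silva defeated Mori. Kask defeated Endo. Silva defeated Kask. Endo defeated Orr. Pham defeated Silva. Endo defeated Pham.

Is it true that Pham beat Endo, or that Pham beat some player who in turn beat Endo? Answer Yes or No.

Pham did not beat Endo directly.
Pham beat Ueda, Mori, Kask, Nkem, Silva. Of those, Mori beat Endo.

Yes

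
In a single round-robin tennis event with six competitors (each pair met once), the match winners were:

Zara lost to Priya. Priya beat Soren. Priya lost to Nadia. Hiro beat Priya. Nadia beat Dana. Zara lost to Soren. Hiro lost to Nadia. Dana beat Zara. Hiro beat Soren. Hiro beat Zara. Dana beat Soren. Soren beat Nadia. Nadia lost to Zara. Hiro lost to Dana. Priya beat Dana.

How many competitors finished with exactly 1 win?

Win totals: Priya 3, Nadia 3, Zara 1, Dana 3, Hiro 3, Soren 2.
Exactly 1: Zara — 1 competitor.

1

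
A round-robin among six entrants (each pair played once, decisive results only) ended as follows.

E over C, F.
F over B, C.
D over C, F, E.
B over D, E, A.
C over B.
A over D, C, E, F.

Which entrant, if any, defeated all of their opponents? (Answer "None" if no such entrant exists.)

None

Highest win total is A with 4 (out of 5 possible).
A lost to B, so no entrant went undefeated.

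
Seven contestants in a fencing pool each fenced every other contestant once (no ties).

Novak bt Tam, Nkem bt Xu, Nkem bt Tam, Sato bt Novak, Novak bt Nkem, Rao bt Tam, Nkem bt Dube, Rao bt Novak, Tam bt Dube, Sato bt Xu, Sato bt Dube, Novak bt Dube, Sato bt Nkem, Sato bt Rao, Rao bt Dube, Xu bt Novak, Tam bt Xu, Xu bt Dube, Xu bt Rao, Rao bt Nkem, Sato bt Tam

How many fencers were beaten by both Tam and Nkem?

Tam beat: Xu, Dube.
Nkem beat: Tam, Xu, Dube.
Both beat: Xu, Dube — 2.

2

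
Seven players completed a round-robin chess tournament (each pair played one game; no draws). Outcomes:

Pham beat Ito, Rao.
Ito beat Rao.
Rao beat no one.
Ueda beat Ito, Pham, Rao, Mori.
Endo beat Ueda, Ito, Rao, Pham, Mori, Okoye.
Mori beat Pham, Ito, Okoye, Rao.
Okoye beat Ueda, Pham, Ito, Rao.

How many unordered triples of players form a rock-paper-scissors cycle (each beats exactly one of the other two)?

Win totals: Pham 2, Mori 4, Okoye 4, Ueda 4, Rao 0, Endo 6, Ito 1.
A player with w wins dominates both others in C(w,2) triples; summing gives 1 + 6 + 6 + 6 + 0 + 15 + 0 = 34 transitive triples.
Total triples C(7,3) = 35, so cyclic triples = 35 − 34 = 1.

1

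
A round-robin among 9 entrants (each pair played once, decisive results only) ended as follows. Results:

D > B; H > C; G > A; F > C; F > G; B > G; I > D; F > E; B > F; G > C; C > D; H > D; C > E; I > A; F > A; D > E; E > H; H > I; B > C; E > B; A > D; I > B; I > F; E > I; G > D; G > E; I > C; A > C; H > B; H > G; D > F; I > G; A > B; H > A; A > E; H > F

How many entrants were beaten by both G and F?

G beat: A, C, D, E.
F beat: A, C, E, G.
Both beat: A, C, E — 3.

3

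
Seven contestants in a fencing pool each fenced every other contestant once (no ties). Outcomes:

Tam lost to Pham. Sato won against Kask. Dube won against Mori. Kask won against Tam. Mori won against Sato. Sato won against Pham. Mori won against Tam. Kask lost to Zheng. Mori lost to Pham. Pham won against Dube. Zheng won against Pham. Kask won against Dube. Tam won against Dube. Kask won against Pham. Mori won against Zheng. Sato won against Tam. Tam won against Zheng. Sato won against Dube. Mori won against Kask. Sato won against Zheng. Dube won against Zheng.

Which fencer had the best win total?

Sato

Win totals: Kask 3, Zheng 2, Dube 2, Tam 2, Pham 3, Sato 5, Mori 4.
Sato leads with 5 wins (next highest: 4).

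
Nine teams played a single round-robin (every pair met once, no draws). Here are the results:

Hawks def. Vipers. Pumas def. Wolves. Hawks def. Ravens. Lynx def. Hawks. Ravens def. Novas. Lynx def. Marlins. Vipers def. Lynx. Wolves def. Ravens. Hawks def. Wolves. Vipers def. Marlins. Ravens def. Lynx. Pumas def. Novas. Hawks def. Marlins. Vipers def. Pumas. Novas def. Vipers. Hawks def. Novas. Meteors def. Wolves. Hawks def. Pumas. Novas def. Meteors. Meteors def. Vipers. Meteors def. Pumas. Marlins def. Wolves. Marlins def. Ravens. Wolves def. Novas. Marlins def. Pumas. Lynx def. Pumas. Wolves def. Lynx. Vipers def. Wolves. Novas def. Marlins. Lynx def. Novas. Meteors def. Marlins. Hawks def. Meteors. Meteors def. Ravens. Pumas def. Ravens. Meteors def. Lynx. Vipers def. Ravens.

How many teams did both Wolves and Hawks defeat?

Wolves beat: Novas, Ravens, Lynx.
Hawks beat: Pumas, Novas, Wolves, Ravens, Vipers, Meteors, Marlins.
Both beat: Novas, Ravens — 2.

2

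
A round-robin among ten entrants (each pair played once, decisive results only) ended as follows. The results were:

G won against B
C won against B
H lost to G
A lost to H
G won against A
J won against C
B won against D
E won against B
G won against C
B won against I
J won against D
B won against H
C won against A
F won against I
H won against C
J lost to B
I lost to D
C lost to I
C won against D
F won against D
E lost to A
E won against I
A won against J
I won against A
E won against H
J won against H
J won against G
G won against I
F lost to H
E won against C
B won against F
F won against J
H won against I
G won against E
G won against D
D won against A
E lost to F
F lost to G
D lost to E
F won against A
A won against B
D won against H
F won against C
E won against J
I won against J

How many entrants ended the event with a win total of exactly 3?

Win totals: A 3, B 5, C 3, D 3, E 6, F 6, G 8, H 4, I 3, J 4.
Exactly 3: A, C, D, I — 4 entrants.

4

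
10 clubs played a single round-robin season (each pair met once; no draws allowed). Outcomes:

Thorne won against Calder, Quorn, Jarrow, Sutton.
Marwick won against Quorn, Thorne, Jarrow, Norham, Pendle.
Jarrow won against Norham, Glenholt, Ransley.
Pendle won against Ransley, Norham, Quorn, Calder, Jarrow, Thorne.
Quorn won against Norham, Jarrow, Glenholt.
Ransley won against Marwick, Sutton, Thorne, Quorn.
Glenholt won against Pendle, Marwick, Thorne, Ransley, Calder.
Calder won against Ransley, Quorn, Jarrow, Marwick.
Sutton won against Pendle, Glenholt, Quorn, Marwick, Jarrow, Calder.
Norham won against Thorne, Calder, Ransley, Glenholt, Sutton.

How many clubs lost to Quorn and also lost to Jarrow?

2

Quorn beat: Norham, Jarrow, Glenholt.
Jarrow beat: Norham, Ransley, Glenholt.
Both beat: Norham, Glenholt — 2.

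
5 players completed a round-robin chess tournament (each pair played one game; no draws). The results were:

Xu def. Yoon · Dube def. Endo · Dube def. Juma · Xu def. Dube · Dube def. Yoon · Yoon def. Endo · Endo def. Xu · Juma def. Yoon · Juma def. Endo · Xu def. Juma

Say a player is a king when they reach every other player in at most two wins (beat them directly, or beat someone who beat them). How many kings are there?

Xu reaches everyone (king).
Juma cannot reach Dube in two steps.
Dube reaches everyone (king).
Endo reaches everyone (king).
Yoon cannot reach Juma, Dube in two steps.
Kings: Xu, Dube, Endo — 3.

3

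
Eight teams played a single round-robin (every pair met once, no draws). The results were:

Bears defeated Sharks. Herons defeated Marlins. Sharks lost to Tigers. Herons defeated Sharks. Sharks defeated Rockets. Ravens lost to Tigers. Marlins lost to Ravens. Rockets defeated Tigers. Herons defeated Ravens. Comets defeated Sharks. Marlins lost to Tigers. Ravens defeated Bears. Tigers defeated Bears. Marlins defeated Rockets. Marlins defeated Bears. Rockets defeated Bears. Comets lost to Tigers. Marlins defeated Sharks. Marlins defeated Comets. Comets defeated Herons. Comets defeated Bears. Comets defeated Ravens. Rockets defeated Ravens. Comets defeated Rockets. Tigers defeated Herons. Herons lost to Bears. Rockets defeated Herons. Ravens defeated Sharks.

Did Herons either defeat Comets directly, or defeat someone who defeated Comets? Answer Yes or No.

Herons did not beat Comets directly.
Herons beat Ravens, Sharks, Marlins. Of those, Marlins beat Comets.

Yes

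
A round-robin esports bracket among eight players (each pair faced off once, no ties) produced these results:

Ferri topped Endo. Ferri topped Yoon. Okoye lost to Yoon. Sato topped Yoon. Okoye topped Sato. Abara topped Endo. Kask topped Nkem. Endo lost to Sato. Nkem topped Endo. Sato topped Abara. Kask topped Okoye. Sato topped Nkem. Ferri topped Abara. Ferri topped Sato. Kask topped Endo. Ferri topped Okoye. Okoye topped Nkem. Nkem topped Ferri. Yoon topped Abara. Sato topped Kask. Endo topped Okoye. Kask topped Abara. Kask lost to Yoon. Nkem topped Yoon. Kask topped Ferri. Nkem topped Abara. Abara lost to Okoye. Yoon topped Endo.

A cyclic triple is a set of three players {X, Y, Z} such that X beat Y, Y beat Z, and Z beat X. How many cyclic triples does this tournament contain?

11

Win totals: Kask 5, Endo 1, Yoon 4, Nkem 4, Ferri 5, Sato 5, Abara 1, Okoye 3.
A player with w wins dominates both others in C(w,2) triples; summing gives 10 + 0 + 6 + 6 + 10 + 10 + 0 + 3 = 45 transitive triples.
Total triples C(8,3) = 56, so cyclic triples = 56 − 45 = 11.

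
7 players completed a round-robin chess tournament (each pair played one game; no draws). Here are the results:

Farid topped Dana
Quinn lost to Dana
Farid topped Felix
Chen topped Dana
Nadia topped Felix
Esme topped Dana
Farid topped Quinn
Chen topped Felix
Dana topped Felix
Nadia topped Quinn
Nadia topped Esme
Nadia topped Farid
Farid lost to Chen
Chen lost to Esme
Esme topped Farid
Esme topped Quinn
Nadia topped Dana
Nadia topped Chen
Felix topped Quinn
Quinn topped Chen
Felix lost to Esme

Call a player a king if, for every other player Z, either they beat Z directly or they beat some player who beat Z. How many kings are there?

Quinn cannot reach Nadia, Esme in two steps.
Nadia reaches everyone (king).
Chen cannot reach Nadia, Esme in two steps.
Farid cannot reach Nadia, Esme in two steps.
Dana cannot reach Nadia, Farid, Esme in two steps.
Esme cannot reach Nadia in two steps.
Felix cannot reach Nadia, Farid, Dana, Esme in two steps.
Kings: Nadia — 1.

1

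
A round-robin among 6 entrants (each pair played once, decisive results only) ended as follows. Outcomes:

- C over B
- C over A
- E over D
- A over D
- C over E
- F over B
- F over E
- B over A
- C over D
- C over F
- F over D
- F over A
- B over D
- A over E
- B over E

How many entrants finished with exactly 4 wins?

Win totals: A 2, B 3, C 5, D 0, E 1, F 4.
Exactly 4: F — 1 entrant.

1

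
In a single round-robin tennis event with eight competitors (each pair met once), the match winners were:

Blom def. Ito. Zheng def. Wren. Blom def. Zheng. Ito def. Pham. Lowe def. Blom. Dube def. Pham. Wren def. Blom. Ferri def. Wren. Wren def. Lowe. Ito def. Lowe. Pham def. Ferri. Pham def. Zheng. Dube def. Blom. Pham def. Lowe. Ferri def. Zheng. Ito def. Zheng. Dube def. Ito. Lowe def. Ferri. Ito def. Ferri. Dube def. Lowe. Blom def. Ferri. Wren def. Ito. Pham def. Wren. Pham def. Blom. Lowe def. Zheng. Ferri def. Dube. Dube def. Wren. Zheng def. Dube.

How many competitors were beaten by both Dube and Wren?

Dube beat: Wren, Blom, Lowe, Ito, Pham.
Wren beat: Blom, Lowe, Ito.
Both beat: Blom, Lowe, Ito — 3.

3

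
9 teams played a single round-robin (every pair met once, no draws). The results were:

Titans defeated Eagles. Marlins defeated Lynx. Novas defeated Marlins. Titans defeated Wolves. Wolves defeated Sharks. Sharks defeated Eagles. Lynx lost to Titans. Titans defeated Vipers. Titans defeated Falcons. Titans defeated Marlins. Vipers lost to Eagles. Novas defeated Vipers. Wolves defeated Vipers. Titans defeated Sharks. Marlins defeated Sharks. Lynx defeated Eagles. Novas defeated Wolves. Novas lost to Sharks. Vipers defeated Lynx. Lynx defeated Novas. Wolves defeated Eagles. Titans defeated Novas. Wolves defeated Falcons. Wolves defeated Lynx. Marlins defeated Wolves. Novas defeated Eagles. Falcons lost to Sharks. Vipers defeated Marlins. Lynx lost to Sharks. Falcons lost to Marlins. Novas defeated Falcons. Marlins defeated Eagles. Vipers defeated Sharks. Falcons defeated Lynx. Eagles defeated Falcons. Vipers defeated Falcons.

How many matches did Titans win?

Titans' results: beat Marlins, Falcons, Novas, Wolves, Sharks, Vipers, Lynx, Eagles; lost to no one.
That is 8 wins.

8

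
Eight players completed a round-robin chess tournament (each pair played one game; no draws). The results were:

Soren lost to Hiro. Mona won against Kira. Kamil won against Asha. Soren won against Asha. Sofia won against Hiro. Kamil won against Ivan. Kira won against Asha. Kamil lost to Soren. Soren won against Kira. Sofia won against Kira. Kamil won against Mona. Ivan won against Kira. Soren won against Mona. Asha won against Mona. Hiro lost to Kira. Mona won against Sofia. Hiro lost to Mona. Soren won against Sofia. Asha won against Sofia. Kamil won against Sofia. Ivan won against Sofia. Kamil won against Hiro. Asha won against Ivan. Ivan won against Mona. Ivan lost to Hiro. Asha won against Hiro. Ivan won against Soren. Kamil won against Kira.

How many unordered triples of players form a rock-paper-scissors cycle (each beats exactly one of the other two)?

Win totals: Kamil 6, Soren 5, Kira 2, Asha 4, Hiro 2, Ivan 4, Mona 3, Sofia 2.
A player with w wins dominates both others in C(w,2) triples; summing gives 15 + 10 + 1 + 6 + 1 + 6 + 3 + 1 = 43 transitive triples.
Total triples C(8,3) = 56, so cyclic triples = 56 − 43 = 13.

13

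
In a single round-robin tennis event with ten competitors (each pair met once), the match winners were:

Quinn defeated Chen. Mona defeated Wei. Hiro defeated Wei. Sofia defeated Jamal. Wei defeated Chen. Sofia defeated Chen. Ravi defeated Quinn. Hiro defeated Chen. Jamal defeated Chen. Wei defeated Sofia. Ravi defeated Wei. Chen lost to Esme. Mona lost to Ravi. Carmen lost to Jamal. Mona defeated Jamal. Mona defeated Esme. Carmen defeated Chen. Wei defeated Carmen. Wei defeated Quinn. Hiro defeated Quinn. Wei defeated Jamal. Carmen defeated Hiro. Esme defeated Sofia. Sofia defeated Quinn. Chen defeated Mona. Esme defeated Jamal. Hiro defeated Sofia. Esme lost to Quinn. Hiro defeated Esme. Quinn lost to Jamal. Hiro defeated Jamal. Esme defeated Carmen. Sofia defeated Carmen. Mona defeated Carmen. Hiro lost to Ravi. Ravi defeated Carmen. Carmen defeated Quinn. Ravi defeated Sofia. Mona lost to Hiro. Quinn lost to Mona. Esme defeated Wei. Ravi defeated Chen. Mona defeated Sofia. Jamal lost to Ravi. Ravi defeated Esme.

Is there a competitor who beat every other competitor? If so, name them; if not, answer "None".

Ravi

Ravi has 9 wins out of 9 opponents — a perfect record.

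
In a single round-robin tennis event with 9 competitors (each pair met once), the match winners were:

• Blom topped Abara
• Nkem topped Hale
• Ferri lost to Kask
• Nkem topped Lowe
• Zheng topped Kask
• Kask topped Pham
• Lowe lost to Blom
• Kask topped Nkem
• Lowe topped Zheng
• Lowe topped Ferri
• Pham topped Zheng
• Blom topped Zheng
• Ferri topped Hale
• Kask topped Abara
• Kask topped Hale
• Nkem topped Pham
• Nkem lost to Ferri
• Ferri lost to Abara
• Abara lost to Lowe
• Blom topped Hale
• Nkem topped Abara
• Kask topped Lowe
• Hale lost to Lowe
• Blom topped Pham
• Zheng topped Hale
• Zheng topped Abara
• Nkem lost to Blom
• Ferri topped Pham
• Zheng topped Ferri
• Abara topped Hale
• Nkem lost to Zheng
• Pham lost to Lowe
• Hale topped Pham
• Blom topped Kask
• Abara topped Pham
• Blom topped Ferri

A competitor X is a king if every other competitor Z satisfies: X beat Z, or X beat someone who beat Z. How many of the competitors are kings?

1

Nkem cannot reach Blom, Kask in two steps.
Abara cannot reach Blom, Kask, Lowe in two steps.
Pham cannot reach Blom, Lowe in two steps.
Zheng cannot reach Blom in two steps.
Blom reaches everyone (king).
Kask cannot reach Blom in two steps.
Ferri cannot reach Blom, Kask in two steps.
Lowe cannot reach Blom in two steps.
Hale cannot reach Nkem, Abara, Blom, Kask, Ferri, Lowe in two steps.
Kings: Blom — 1.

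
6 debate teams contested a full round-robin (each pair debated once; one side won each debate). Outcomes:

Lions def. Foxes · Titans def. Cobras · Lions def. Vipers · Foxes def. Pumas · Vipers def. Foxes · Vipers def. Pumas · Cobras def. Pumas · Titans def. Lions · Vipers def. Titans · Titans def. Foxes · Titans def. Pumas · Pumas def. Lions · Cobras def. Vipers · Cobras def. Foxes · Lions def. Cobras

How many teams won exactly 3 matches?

3

Win totals: Titans 4, Vipers 3, Cobras 3, Pumas 1, Lions 3, Foxes 1.
Exactly 3: Vipers, Cobras, Lions — 3 teams.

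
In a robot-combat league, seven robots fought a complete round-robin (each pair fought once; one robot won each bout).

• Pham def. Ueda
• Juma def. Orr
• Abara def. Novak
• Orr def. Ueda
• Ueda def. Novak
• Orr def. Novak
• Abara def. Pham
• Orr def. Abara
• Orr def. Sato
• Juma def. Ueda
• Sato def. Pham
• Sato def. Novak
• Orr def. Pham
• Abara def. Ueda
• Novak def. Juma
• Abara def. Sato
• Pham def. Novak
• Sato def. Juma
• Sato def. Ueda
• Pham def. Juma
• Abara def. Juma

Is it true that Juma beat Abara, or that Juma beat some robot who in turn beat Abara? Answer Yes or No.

Yes

Juma did not beat Abara directly.
Juma beat Orr, Ueda. Of those, Orr beat Abara.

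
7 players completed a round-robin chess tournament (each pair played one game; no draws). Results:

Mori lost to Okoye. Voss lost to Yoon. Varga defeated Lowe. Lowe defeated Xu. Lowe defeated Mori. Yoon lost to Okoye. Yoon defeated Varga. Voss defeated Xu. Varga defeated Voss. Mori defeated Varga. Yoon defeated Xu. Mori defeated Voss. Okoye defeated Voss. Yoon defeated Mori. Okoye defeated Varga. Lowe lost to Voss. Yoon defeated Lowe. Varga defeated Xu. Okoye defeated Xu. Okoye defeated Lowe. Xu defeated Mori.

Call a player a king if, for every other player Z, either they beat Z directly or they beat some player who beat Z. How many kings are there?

1

Yoon cannot reach Okoye in two steps.
Varga cannot reach Yoon, Okoye in two steps.
Voss cannot reach Yoon, Varga, Okoye in two steps.
Mori cannot reach Yoon, Okoye in two steps.
Okoye reaches everyone (king).
Xu cannot reach Yoon, Okoye, Lowe in two steps.
Lowe cannot reach Yoon, Okoye in two steps.
Kings: Okoye — 1.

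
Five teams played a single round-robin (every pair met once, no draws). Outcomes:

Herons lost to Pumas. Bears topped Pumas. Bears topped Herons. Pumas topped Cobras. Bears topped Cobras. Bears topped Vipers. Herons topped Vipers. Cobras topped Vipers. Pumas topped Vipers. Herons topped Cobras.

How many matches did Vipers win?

0

Vipers' results: beat no one; lost to Bears, Cobras, Herons, Pumas.
That is 0 wins.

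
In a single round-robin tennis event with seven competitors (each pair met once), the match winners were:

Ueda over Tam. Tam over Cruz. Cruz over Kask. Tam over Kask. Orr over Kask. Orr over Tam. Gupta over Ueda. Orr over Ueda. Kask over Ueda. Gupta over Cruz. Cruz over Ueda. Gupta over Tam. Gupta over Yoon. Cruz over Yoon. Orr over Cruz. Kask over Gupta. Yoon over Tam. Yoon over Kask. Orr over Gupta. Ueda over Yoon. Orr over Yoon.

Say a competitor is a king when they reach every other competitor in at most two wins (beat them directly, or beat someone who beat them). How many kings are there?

Kask cannot reach Orr in two steps.
Orr reaches everyone (king).
Tam cannot reach Orr in two steps.
Ueda cannot reach Orr, Gupta in two steps.
Gupta cannot reach Orr in two steps.
Yoon cannot reach Orr in two steps.
Cruz cannot reach Orr in two steps.
Kings: Orr — 1.

1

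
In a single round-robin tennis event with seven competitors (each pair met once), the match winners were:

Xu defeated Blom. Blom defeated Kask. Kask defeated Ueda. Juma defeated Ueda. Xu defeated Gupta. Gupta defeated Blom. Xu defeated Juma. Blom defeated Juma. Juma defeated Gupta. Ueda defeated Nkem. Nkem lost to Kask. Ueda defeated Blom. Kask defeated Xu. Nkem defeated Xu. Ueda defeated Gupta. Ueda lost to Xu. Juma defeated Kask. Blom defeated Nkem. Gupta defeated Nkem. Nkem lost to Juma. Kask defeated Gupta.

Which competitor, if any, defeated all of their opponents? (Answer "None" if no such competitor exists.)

None

Highest win total is Xu with 4 (out of 6 possible).
Xu lost to Nkem, Kask, so no competitor went undefeated.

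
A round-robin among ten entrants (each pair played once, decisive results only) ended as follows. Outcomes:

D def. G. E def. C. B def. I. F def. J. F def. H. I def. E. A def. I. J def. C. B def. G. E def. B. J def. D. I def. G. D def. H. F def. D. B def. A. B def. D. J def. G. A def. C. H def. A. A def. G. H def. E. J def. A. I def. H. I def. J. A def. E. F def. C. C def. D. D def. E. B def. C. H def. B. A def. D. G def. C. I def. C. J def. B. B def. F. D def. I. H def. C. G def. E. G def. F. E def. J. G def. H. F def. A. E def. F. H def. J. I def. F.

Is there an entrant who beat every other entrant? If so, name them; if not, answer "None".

None

Highest win total is I with 6 (out of 9 possible).
I lost to A, B, D, so no entrant went undefeated.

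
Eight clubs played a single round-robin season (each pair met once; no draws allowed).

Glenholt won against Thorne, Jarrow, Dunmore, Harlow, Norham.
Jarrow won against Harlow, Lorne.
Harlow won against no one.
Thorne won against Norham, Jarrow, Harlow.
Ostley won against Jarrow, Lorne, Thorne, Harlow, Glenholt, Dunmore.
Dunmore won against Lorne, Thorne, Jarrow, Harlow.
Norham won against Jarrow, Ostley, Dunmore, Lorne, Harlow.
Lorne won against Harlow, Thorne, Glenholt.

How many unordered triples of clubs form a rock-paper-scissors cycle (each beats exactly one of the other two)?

8

Win totals: Glenholt 5, Harlow 0, Lorne 3, Thorne 3, Norham 5, Dunmore 4, Jarrow 2, Ostley 6.
A club with w wins dominates both others in C(w,2) triples; summing gives 10 + 0 + 3 + 3 + 10 + 6 + 1 + 15 = 48 transitive triples.
Total triples C(8,3) = 56, so cyclic triples = 56 − 48 = 8.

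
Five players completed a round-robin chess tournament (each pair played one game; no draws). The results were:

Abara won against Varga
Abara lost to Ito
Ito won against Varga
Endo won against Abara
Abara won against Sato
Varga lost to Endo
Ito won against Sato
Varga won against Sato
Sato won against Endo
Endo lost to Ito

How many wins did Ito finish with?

Ito's results: beat Varga, Sato, Abara, Endo; lost to no one.
That is 4 wins.

4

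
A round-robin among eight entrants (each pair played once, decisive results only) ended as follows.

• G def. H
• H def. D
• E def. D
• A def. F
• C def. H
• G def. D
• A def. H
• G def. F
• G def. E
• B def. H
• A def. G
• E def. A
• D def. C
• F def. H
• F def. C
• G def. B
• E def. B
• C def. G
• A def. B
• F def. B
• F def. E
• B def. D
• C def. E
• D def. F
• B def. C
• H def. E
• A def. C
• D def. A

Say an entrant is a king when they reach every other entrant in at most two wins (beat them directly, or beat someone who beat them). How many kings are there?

A reaches everyone (king).
B reaches everyone (king).
C reaches everyone (king).
D reaches everyone (king).
E reaches everyone (king).
F reaches everyone (king).
G reaches everyone (king).
H cannot reach G in two steps.
Kings: A, B, C, D, E, F, G — 7.

7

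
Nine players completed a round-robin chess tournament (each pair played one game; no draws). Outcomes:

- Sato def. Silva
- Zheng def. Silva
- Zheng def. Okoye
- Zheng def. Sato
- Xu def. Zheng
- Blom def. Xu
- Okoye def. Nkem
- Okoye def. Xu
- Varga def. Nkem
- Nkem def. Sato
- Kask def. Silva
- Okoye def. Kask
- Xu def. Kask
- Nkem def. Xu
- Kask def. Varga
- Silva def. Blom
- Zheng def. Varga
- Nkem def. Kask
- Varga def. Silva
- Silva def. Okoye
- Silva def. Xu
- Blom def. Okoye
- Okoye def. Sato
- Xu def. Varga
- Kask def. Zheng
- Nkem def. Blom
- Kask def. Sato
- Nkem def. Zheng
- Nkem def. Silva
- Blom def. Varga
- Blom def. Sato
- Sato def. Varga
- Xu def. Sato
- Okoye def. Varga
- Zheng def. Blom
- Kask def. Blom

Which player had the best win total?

Nkem

Win totals: Varga 2, Nkem 6, Xu 4, Sato 2, Okoye 5, Zheng 5, Silva 3, Blom 4, Kask 5.
Nkem leads with 6 wins (next highest: 5).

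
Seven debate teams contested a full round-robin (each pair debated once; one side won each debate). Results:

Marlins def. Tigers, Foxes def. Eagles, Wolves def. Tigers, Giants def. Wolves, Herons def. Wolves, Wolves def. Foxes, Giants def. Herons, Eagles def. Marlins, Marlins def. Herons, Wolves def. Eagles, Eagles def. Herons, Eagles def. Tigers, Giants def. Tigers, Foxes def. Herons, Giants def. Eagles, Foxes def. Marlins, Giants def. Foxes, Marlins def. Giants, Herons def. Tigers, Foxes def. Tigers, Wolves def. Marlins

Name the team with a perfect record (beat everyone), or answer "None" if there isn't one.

Highest win total is Giants with 5 (out of 6 possible).
Giants lost to Marlins, so no team went undefeated.

None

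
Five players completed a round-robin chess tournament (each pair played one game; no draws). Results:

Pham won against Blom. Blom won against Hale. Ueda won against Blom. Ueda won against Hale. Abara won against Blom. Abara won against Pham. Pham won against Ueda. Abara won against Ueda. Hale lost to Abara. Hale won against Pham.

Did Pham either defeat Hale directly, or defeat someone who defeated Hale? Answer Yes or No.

Yes

Pham did not beat Hale directly.
Pham beat Blom, Ueda. Of those, Blom beat Hale.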